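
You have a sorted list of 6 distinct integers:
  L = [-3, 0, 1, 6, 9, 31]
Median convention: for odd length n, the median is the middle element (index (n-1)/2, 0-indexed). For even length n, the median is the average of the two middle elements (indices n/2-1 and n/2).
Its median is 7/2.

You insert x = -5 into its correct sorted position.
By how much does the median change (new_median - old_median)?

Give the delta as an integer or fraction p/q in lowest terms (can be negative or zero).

Old median = 7/2
After inserting x = -5: new sorted = [-5, -3, 0, 1, 6, 9, 31]
New median = 1
Delta = 1 - 7/2 = -5/2

Answer: -5/2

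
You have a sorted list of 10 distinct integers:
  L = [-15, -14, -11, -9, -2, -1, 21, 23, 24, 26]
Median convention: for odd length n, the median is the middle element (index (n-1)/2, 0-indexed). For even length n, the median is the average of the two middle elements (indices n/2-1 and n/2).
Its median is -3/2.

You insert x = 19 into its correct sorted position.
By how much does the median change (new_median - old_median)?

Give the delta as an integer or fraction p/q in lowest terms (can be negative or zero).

Old median = -3/2
After inserting x = 19: new sorted = [-15, -14, -11, -9, -2, -1, 19, 21, 23, 24, 26]
New median = -1
Delta = -1 - -3/2 = 1/2

Answer: 1/2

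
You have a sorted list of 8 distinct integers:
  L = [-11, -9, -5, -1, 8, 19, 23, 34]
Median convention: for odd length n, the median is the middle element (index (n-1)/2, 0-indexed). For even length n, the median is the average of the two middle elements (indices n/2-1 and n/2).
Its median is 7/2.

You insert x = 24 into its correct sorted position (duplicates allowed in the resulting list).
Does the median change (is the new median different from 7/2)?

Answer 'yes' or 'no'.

Answer: yes

Derivation:
Old median = 7/2
Insert x = 24
New median = 8
Changed? yes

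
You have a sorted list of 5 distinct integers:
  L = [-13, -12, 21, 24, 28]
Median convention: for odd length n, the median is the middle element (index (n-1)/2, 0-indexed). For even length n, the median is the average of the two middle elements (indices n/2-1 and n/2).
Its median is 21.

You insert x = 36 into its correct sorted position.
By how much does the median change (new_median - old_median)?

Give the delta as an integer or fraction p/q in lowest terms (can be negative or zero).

Old median = 21
After inserting x = 36: new sorted = [-13, -12, 21, 24, 28, 36]
New median = 45/2
Delta = 45/2 - 21 = 3/2

Answer: 3/2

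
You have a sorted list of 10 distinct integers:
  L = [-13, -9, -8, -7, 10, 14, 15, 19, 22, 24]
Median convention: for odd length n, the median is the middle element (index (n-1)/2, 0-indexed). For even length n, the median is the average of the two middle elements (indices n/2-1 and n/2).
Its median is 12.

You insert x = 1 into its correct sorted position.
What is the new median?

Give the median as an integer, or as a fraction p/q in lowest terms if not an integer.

Answer: 10

Derivation:
Old list (sorted, length 10): [-13, -9, -8, -7, 10, 14, 15, 19, 22, 24]
Old median = 12
Insert x = 1
Old length even (10). Middle pair: indices 4,5 = 10,14.
New length odd (11). New median = single middle element.
x = 1: 4 elements are < x, 6 elements are > x.
New sorted list: [-13, -9, -8, -7, 1, 10, 14, 15, 19, 22, 24]
New median = 10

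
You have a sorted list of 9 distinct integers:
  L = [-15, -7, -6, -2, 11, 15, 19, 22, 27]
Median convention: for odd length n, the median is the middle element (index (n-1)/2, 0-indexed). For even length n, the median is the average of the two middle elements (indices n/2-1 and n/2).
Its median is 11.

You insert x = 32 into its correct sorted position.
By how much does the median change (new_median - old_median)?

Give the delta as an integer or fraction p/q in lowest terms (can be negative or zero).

Answer: 2

Derivation:
Old median = 11
After inserting x = 32: new sorted = [-15, -7, -6, -2, 11, 15, 19, 22, 27, 32]
New median = 13
Delta = 13 - 11 = 2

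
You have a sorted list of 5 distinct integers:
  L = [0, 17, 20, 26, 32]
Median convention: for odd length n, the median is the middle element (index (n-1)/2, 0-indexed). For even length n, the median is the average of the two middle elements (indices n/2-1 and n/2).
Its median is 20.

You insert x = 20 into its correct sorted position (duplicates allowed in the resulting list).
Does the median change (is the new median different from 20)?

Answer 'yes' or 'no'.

Old median = 20
Insert x = 20
New median = 20
Changed? no

Answer: no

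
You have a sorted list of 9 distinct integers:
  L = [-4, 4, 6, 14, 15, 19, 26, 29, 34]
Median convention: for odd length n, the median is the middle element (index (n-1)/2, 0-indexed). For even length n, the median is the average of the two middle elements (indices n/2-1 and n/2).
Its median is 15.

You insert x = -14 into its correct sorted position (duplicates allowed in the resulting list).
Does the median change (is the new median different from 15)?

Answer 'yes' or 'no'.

Old median = 15
Insert x = -14
New median = 29/2
Changed? yes

Answer: yes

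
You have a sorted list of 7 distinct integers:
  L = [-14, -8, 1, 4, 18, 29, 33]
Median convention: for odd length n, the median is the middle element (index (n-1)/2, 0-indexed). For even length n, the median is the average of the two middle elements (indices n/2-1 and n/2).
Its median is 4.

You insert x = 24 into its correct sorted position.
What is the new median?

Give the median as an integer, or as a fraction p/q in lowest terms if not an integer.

Old list (sorted, length 7): [-14, -8, 1, 4, 18, 29, 33]
Old median = 4
Insert x = 24
Old length odd (7). Middle was index 3 = 4.
New length even (8). New median = avg of two middle elements.
x = 24: 5 elements are < x, 2 elements are > x.
New sorted list: [-14, -8, 1, 4, 18, 24, 29, 33]
New median = 11

Answer: 11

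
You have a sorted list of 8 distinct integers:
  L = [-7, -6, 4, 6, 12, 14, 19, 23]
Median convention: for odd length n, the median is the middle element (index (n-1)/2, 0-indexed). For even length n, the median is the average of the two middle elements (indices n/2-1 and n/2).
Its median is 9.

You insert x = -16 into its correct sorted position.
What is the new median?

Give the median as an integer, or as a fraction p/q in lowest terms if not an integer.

Old list (sorted, length 8): [-7, -6, 4, 6, 12, 14, 19, 23]
Old median = 9
Insert x = -16
Old length even (8). Middle pair: indices 3,4 = 6,12.
New length odd (9). New median = single middle element.
x = -16: 0 elements are < x, 8 elements are > x.
New sorted list: [-16, -7, -6, 4, 6, 12, 14, 19, 23]
New median = 6

Answer: 6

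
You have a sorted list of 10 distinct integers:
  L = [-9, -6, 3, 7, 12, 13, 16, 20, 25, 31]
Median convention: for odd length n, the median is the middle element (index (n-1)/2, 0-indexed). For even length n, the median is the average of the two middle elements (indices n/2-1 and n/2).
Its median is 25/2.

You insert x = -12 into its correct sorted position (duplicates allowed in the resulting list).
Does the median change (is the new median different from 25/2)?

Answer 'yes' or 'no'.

Old median = 25/2
Insert x = -12
New median = 12
Changed? yes

Answer: yes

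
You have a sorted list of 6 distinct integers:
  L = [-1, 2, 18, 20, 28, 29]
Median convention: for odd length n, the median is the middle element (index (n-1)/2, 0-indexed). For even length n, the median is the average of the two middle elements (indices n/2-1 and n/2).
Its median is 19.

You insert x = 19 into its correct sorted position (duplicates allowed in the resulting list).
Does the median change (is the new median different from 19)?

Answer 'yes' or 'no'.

Old median = 19
Insert x = 19
New median = 19
Changed? no

Answer: no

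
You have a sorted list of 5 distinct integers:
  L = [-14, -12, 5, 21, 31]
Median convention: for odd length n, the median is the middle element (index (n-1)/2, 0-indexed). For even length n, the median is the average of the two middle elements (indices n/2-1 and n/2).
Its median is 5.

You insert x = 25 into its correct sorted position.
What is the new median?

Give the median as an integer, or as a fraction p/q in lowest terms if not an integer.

Old list (sorted, length 5): [-14, -12, 5, 21, 31]
Old median = 5
Insert x = 25
Old length odd (5). Middle was index 2 = 5.
New length even (6). New median = avg of two middle elements.
x = 25: 4 elements are < x, 1 elements are > x.
New sorted list: [-14, -12, 5, 21, 25, 31]
New median = 13

Answer: 13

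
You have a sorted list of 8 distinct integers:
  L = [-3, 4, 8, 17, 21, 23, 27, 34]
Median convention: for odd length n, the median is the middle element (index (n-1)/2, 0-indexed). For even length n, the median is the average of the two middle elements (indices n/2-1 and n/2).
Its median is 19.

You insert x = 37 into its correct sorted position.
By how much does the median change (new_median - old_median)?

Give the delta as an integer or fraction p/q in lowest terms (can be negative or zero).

Answer: 2

Derivation:
Old median = 19
After inserting x = 37: new sorted = [-3, 4, 8, 17, 21, 23, 27, 34, 37]
New median = 21
Delta = 21 - 19 = 2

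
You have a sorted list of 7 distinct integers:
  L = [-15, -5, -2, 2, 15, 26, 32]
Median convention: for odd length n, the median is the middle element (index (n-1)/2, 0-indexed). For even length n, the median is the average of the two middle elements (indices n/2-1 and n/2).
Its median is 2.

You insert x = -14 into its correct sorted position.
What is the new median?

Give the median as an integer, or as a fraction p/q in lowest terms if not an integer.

Answer: 0

Derivation:
Old list (sorted, length 7): [-15, -5, -2, 2, 15, 26, 32]
Old median = 2
Insert x = -14
Old length odd (7). Middle was index 3 = 2.
New length even (8). New median = avg of two middle elements.
x = -14: 1 elements are < x, 6 elements are > x.
New sorted list: [-15, -14, -5, -2, 2, 15, 26, 32]
New median = 0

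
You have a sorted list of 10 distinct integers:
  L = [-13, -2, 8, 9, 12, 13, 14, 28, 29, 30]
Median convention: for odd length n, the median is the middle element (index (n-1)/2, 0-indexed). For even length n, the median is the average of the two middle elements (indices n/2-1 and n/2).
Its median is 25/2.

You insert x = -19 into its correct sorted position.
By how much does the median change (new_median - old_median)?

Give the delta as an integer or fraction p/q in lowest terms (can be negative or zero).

Answer: -1/2

Derivation:
Old median = 25/2
After inserting x = -19: new sorted = [-19, -13, -2, 8, 9, 12, 13, 14, 28, 29, 30]
New median = 12
Delta = 12 - 25/2 = -1/2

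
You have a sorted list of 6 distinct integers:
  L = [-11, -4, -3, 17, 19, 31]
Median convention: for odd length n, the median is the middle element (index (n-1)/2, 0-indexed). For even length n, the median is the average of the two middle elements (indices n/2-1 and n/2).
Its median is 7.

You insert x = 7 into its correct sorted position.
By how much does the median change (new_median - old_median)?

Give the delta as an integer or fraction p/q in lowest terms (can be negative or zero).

Answer: 0

Derivation:
Old median = 7
After inserting x = 7: new sorted = [-11, -4, -3, 7, 17, 19, 31]
New median = 7
Delta = 7 - 7 = 0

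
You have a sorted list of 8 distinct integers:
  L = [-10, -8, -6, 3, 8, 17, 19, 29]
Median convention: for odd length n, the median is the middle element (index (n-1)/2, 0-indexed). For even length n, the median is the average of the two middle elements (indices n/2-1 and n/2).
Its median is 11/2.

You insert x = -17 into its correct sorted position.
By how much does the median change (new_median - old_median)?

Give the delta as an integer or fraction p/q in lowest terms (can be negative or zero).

Answer: -5/2

Derivation:
Old median = 11/2
After inserting x = -17: new sorted = [-17, -10, -8, -6, 3, 8, 17, 19, 29]
New median = 3
Delta = 3 - 11/2 = -5/2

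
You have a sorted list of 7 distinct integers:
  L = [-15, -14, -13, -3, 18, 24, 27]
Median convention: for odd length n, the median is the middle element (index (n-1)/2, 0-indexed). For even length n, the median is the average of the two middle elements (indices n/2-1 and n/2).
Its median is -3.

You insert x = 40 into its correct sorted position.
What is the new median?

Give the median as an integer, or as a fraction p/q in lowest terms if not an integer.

Answer: 15/2

Derivation:
Old list (sorted, length 7): [-15, -14, -13, -3, 18, 24, 27]
Old median = -3
Insert x = 40
Old length odd (7). Middle was index 3 = -3.
New length even (8). New median = avg of two middle elements.
x = 40: 7 elements are < x, 0 elements are > x.
New sorted list: [-15, -14, -13, -3, 18, 24, 27, 40]
New median = 15/2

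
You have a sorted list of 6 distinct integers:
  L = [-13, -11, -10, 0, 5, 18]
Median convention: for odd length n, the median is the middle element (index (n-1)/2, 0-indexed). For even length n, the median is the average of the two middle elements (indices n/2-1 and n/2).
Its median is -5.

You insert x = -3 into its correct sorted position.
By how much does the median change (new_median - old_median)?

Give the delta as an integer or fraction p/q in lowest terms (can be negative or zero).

Answer: 2

Derivation:
Old median = -5
After inserting x = -3: new sorted = [-13, -11, -10, -3, 0, 5, 18]
New median = -3
Delta = -3 - -5 = 2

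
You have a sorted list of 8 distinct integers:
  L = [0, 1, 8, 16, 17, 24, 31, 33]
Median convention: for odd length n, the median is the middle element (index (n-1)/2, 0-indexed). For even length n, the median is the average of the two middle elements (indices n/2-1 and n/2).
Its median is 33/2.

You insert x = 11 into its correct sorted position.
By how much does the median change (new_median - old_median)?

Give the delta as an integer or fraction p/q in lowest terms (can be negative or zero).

Answer: -1/2

Derivation:
Old median = 33/2
After inserting x = 11: new sorted = [0, 1, 8, 11, 16, 17, 24, 31, 33]
New median = 16
Delta = 16 - 33/2 = -1/2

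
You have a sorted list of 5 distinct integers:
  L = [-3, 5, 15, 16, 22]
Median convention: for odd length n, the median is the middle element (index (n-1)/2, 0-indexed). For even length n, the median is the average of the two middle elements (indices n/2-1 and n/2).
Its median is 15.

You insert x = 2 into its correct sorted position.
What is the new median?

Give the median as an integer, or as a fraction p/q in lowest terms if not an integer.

Old list (sorted, length 5): [-3, 5, 15, 16, 22]
Old median = 15
Insert x = 2
Old length odd (5). Middle was index 2 = 15.
New length even (6). New median = avg of two middle elements.
x = 2: 1 elements are < x, 4 elements are > x.
New sorted list: [-3, 2, 5, 15, 16, 22]
New median = 10

Answer: 10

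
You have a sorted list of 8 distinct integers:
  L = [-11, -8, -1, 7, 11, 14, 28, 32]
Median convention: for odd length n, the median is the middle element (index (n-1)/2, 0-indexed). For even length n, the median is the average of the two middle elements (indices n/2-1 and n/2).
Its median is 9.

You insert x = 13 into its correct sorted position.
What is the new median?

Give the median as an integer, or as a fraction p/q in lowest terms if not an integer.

Old list (sorted, length 8): [-11, -8, -1, 7, 11, 14, 28, 32]
Old median = 9
Insert x = 13
Old length even (8). Middle pair: indices 3,4 = 7,11.
New length odd (9). New median = single middle element.
x = 13: 5 elements are < x, 3 elements are > x.
New sorted list: [-11, -8, -1, 7, 11, 13, 14, 28, 32]
New median = 11

Answer: 11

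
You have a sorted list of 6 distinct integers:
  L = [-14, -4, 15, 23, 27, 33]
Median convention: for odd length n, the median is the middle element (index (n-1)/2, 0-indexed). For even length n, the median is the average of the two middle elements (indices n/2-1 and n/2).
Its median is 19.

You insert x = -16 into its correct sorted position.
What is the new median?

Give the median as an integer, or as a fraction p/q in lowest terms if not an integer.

Answer: 15

Derivation:
Old list (sorted, length 6): [-14, -4, 15, 23, 27, 33]
Old median = 19
Insert x = -16
Old length even (6). Middle pair: indices 2,3 = 15,23.
New length odd (7). New median = single middle element.
x = -16: 0 elements are < x, 6 elements are > x.
New sorted list: [-16, -14, -4, 15, 23, 27, 33]
New median = 15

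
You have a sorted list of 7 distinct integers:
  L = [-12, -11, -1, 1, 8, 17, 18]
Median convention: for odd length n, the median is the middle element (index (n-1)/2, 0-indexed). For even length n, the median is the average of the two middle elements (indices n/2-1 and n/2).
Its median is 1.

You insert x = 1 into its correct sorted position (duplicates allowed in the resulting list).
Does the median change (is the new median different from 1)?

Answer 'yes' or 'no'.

Old median = 1
Insert x = 1
New median = 1
Changed? no

Answer: no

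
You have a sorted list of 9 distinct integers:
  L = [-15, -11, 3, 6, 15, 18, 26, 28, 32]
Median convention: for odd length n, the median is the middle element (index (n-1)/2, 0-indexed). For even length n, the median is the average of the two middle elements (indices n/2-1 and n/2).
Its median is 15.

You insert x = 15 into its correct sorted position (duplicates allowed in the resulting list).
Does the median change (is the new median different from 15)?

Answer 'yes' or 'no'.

Answer: no

Derivation:
Old median = 15
Insert x = 15
New median = 15
Changed? no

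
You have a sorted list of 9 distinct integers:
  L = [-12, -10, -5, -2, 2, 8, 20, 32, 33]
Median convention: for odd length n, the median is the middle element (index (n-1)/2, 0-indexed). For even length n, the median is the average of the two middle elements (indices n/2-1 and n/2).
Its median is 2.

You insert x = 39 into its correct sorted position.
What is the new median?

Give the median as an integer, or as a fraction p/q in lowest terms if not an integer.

Old list (sorted, length 9): [-12, -10, -5, -2, 2, 8, 20, 32, 33]
Old median = 2
Insert x = 39
Old length odd (9). Middle was index 4 = 2.
New length even (10). New median = avg of two middle elements.
x = 39: 9 elements are < x, 0 elements are > x.
New sorted list: [-12, -10, -5, -2, 2, 8, 20, 32, 33, 39]
New median = 5

Answer: 5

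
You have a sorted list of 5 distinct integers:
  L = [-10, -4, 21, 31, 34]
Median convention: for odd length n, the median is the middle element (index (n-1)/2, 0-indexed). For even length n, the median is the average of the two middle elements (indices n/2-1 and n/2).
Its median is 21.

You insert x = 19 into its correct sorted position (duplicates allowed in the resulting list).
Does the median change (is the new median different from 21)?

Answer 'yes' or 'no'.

Answer: yes

Derivation:
Old median = 21
Insert x = 19
New median = 20
Changed? yes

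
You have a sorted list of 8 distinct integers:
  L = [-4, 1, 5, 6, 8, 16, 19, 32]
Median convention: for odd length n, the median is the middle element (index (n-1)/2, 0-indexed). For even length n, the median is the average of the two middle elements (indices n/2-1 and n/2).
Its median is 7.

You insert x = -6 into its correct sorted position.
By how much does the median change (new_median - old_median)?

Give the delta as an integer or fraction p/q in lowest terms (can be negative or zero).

Answer: -1

Derivation:
Old median = 7
After inserting x = -6: new sorted = [-6, -4, 1, 5, 6, 8, 16, 19, 32]
New median = 6
Delta = 6 - 7 = -1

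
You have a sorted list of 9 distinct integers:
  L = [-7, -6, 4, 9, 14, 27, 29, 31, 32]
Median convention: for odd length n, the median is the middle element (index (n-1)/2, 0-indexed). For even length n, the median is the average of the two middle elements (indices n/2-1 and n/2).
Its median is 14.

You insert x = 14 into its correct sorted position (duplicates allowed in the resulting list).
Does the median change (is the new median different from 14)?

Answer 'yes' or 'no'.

Old median = 14
Insert x = 14
New median = 14
Changed? no

Answer: no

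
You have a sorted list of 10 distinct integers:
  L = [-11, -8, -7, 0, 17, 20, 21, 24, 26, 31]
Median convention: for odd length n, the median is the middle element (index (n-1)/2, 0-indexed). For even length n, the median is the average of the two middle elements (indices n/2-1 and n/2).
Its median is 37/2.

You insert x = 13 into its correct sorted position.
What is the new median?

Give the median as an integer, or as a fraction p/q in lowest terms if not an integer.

Answer: 17

Derivation:
Old list (sorted, length 10): [-11, -8, -7, 0, 17, 20, 21, 24, 26, 31]
Old median = 37/2
Insert x = 13
Old length even (10). Middle pair: indices 4,5 = 17,20.
New length odd (11). New median = single middle element.
x = 13: 4 elements are < x, 6 elements are > x.
New sorted list: [-11, -8, -7, 0, 13, 17, 20, 21, 24, 26, 31]
New median = 17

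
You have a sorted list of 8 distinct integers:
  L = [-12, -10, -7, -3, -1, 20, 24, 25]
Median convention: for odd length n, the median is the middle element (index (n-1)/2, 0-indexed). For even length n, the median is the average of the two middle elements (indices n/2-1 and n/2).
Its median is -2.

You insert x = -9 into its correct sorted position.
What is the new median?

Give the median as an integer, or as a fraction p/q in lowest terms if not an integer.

Old list (sorted, length 8): [-12, -10, -7, -3, -1, 20, 24, 25]
Old median = -2
Insert x = -9
Old length even (8). Middle pair: indices 3,4 = -3,-1.
New length odd (9). New median = single middle element.
x = -9: 2 elements are < x, 6 elements are > x.
New sorted list: [-12, -10, -9, -7, -3, -1, 20, 24, 25]
New median = -3

Answer: -3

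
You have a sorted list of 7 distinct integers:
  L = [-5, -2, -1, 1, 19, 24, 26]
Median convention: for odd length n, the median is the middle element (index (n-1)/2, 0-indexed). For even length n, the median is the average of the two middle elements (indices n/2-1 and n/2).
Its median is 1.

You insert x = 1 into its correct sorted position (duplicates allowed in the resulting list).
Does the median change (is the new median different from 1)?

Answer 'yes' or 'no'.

Answer: no

Derivation:
Old median = 1
Insert x = 1
New median = 1
Changed? no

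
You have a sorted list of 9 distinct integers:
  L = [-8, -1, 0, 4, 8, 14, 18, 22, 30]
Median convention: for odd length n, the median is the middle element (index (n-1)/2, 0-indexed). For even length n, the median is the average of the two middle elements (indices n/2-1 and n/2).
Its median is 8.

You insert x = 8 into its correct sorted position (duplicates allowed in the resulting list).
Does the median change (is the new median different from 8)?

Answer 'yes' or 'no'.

Old median = 8
Insert x = 8
New median = 8
Changed? no

Answer: no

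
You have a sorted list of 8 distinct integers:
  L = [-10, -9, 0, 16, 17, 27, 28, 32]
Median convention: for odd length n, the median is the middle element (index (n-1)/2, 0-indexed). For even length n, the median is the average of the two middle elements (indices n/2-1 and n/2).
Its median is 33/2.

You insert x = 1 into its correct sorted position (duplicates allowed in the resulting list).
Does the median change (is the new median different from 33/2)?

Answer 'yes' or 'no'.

Answer: yes

Derivation:
Old median = 33/2
Insert x = 1
New median = 16
Changed? yes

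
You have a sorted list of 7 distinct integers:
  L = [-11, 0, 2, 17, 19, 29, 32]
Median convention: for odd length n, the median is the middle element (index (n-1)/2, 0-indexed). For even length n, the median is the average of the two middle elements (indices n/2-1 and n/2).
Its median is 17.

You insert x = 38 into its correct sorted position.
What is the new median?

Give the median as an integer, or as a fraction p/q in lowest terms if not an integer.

Answer: 18

Derivation:
Old list (sorted, length 7): [-11, 0, 2, 17, 19, 29, 32]
Old median = 17
Insert x = 38
Old length odd (7). Middle was index 3 = 17.
New length even (8). New median = avg of two middle elements.
x = 38: 7 elements are < x, 0 elements are > x.
New sorted list: [-11, 0, 2, 17, 19, 29, 32, 38]
New median = 18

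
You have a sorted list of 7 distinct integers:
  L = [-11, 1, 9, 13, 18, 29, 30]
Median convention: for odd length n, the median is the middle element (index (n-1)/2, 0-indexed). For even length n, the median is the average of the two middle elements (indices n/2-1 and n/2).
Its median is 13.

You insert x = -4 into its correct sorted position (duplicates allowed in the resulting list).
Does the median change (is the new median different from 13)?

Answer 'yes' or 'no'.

Old median = 13
Insert x = -4
New median = 11
Changed? yes

Answer: yes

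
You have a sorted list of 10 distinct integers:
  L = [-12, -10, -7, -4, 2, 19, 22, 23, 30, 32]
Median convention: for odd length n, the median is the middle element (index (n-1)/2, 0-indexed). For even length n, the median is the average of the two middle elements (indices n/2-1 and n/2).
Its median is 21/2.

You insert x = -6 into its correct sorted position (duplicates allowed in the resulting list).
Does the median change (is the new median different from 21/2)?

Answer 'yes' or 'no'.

Answer: yes

Derivation:
Old median = 21/2
Insert x = -6
New median = 2
Changed? yes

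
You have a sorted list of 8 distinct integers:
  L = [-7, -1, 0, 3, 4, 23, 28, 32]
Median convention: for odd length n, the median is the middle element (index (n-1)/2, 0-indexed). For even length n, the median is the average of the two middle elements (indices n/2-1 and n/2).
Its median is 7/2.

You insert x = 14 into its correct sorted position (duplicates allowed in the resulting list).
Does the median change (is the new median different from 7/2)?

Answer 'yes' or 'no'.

Old median = 7/2
Insert x = 14
New median = 4
Changed? yes

Answer: yes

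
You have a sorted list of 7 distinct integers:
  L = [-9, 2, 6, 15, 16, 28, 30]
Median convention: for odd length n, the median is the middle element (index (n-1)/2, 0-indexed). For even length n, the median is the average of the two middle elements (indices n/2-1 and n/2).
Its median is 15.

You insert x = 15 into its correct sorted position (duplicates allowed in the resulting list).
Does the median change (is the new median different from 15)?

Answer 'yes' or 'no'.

Old median = 15
Insert x = 15
New median = 15
Changed? no

Answer: no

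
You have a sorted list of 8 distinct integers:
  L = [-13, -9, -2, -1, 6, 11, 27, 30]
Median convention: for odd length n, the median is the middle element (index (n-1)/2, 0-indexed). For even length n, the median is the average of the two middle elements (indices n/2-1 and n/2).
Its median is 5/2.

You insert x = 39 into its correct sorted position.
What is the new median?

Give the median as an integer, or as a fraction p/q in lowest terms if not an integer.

Answer: 6

Derivation:
Old list (sorted, length 8): [-13, -9, -2, -1, 6, 11, 27, 30]
Old median = 5/2
Insert x = 39
Old length even (8). Middle pair: indices 3,4 = -1,6.
New length odd (9). New median = single middle element.
x = 39: 8 elements are < x, 0 elements are > x.
New sorted list: [-13, -9, -2, -1, 6, 11, 27, 30, 39]
New median = 6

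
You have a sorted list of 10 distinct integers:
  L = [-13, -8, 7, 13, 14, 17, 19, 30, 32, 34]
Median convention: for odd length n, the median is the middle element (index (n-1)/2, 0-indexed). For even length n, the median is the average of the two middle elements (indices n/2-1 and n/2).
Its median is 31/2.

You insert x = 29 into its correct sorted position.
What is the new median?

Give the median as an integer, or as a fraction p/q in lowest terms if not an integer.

Old list (sorted, length 10): [-13, -8, 7, 13, 14, 17, 19, 30, 32, 34]
Old median = 31/2
Insert x = 29
Old length even (10). Middle pair: indices 4,5 = 14,17.
New length odd (11). New median = single middle element.
x = 29: 7 elements are < x, 3 elements are > x.
New sorted list: [-13, -8, 7, 13, 14, 17, 19, 29, 30, 32, 34]
New median = 17

Answer: 17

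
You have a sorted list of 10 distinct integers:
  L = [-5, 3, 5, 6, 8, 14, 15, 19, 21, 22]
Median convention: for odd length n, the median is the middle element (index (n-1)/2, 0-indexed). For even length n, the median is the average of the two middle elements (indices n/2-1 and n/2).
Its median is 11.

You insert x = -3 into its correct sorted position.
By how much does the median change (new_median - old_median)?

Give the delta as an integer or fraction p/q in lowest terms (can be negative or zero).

Old median = 11
After inserting x = -3: new sorted = [-5, -3, 3, 5, 6, 8, 14, 15, 19, 21, 22]
New median = 8
Delta = 8 - 11 = -3

Answer: -3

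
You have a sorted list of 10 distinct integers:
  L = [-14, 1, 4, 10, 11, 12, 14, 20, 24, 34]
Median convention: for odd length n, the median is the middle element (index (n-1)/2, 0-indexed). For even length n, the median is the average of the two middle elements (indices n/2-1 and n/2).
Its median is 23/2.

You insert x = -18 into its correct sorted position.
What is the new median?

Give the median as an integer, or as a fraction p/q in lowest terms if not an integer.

Answer: 11

Derivation:
Old list (sorted, length 10): [-14, 1, 4, 10, 11, 12, 14, 20, 24, 34]
Old median = 23/2
Insert x = -18
Old length even (10). Middle pair: indices 4,5 = 11,12.
New length odd (11). New median = single middle element.
x = -18: 0 elements are < x, 10 elements are > x.
New sorted list: [-18, -14, 1, 4, 10, 11, 12, 14, 20, 24, 34]
New median = 11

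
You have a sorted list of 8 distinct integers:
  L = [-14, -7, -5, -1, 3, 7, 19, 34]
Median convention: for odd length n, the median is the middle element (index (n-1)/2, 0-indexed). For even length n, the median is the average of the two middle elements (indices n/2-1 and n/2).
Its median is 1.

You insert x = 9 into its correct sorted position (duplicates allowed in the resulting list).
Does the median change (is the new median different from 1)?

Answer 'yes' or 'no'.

Old median = 1
Insert x = 9
New median = 3
Changed? yes

Answer: yes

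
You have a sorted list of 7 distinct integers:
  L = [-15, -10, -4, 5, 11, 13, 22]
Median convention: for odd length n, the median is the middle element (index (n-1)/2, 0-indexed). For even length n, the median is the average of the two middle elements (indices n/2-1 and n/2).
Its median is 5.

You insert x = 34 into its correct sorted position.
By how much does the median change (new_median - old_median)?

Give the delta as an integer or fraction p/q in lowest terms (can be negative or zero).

Old median = 5
After inserting x = 34: new sorted = [-15, -10, -4, 5, 11, 13, 22, 34]
New median = 8
Delta = 8 - 5 = 3

Answer: 3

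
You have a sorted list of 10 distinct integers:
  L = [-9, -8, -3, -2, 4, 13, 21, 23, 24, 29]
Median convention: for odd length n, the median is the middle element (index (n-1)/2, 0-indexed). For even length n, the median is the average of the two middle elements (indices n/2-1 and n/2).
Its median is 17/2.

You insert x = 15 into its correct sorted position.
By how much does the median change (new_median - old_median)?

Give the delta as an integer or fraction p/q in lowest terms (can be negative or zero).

Answer: 9/2

Derivation:
Old median = 17/2
After inserting x = 15: new sorted = [-9, -8, -3, -2, 4, 13, 15, 21, 23, 24, 29]
New median = 13
Delta = 13 - 17/2 = 9/2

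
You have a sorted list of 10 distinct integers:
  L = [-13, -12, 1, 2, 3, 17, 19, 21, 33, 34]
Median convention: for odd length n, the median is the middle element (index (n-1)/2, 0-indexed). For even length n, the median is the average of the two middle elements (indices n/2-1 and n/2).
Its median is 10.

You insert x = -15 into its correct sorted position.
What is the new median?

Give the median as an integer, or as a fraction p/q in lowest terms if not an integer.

Answer: 3

Derivation:
Old list (sorted, length 10): [-13, -12, 1, 2, 3, 17, 19, 21, 33, 34]
Old median = 10
Insert x = -15
Old length even (10). Middle pair: indices 4,5 = 3,17.
New length odd (11). New median = single middle element.
x = -15: 0 elements are < x, 10 elements are > x.
New sorted list: [-15, -13, -12, 1, 2, 3, 17, 19, 21, 33, 34]
New median = 3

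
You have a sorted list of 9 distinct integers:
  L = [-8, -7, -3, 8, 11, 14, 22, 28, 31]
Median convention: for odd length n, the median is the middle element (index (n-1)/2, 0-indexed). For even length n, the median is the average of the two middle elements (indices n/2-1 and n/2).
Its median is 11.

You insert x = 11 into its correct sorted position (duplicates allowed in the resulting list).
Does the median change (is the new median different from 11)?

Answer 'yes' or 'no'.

Answer: no

Derivation:
Old median = 11
Insert x = 11
New median = 11
Changed? no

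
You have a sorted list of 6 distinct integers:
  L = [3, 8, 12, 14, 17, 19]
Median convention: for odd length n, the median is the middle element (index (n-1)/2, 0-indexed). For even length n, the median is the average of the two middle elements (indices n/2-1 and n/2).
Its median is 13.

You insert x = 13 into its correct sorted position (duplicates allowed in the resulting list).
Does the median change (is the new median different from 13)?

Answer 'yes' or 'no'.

Old median = 13
Insert x = 13
New median = 13
Changed? no

Answer: no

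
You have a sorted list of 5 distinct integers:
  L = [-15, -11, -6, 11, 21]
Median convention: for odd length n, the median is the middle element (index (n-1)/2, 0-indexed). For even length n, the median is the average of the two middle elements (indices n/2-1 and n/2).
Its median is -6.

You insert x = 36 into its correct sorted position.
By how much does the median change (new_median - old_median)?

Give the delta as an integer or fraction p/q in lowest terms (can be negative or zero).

Answer: 17/2

Derivation:
Old median = -6
After inserting x = 36: new sorted = [-15, -11, -6, 11, 21, 36]
New median = 5/2
Delta = 5/2 - -6 = 17/2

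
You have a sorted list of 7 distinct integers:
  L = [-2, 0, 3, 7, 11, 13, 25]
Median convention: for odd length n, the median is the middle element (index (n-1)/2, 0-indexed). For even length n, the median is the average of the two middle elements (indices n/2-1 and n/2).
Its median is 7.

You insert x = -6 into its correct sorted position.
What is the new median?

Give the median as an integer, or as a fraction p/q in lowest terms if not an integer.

Answer: 5

Derivation:
Old list (sorted, length 7): [-2, 0, 3, 7, 11, 13, 25]
Old median = 7
Insert x = -6
Old length odd (7). Middle was index 3 = 7.
New length even (8). New median = avg of two middle elements.
x = -6: 0 elements are < x, 7 elements are > x.
New sorted list: [-6, -2, 0, 3, 7, 11, 13, 25]
New median = 5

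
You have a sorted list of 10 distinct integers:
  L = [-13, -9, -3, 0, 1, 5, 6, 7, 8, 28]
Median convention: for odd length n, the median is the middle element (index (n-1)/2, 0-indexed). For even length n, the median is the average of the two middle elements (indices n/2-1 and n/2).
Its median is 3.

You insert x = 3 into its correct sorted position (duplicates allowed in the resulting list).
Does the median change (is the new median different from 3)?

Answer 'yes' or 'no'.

Old median = 3
Insert x = 3
New median = 3
Changed? no

Answer: no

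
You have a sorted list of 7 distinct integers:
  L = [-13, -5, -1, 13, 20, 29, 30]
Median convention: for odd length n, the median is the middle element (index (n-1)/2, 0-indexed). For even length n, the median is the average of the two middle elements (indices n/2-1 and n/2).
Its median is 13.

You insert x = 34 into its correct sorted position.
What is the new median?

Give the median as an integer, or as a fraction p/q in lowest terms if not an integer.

Old list (sorted, length 7): [-13, -5, -1, 13, 20, 29, 30]
Old median = 13
Insert x = 34
Old length odd (7). Middle was index 3 = 13.
New length even (8). New median = avg of two middle elements.
x = 34: 7 elements are < x, 0 elements are > x.
New sorted list: [-13, -5, -1, 13, 20, 29, 30, 34]
New median = 33/2

Answer: 33/2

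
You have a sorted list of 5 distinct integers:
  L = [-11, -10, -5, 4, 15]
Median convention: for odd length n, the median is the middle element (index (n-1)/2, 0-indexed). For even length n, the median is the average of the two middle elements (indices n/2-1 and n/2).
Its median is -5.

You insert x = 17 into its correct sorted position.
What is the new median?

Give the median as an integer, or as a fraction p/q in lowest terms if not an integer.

Answer: -1/2

Derivation:
Old list (sorted, length 5): [-11, -10, -5, 4, 15]
Old median = -5
Insert x = 17
Old length odd (5). Middle was index 2 = -5.
New length even (6). New median = avg of two middle elements.
x = 17: 5 elements are < x, 0 elements are > x.
New sorted list: [-11, -10, -5, 4, 15, 17]
New median = -1/2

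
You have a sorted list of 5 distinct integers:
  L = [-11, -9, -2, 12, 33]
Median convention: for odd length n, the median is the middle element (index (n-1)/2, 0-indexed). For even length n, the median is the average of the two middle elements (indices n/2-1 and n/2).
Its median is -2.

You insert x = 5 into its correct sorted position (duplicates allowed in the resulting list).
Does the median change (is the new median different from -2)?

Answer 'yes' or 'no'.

Answer: yes

Derivation:
Old median = -2
Insert x = 5
New median = 3/2
Changed? yes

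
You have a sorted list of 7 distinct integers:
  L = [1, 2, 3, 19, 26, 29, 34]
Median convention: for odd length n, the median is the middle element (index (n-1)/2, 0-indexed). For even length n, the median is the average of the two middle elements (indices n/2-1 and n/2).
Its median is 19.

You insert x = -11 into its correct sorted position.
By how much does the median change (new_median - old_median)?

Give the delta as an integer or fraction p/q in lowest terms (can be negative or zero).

Old median = 19
After inserting x = -11: new sorted = [-11, 1, 2, 3, 19, 26, 29, 34]
New median = 11
Delta = 11 - 19 = -8

Answer: -8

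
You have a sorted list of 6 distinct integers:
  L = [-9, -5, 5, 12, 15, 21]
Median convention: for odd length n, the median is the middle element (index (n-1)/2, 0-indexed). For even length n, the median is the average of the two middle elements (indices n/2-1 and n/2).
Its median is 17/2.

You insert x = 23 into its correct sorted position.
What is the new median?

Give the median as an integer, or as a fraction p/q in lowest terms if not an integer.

Answer: 12

Derivation:
Old list (sorted, length 6): [-9, -5, 5, 12, 15, 21]
Old median = 17/2
Insert x = 23
Old length even (6). Middle pair: indices 2,3 = 5,12.
New length odd (7). New median = single middle element.
x = 23: 6 elements are < x, 0 elements are > x.
New sorted list: [-9, -5, 5, 12, 15, 21, 23]
New median = 12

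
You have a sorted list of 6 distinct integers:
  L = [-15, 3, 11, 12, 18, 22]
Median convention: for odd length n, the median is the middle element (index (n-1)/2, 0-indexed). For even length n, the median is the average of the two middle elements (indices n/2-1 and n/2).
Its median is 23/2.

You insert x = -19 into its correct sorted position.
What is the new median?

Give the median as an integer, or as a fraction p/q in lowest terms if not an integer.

Answer: 11

Derivation:
Old list (sorted, length 6): [-15, 3, 11, 12, 18, 22]
Old median = 23/2
Insert x = -19
Old length even (6). Middle pair: indices 2,3 = 11,12.
New length odd (7). New median = single middle element.
x = -19: 0 elements are < x, 6 elements are > x.
New sorted list: [-19, -15, 3, 11, 12, 18, 22]
New median = 11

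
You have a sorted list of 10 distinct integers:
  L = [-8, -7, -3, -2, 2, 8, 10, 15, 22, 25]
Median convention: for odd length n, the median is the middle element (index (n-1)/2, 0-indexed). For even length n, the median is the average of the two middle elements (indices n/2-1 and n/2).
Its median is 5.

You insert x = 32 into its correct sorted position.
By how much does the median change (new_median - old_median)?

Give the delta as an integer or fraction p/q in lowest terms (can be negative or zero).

Old median = 5
After inserting x = 32: new sorted = [-8, -7, -3, -2, 2, 8, 10, 15, 22, 25, 32]
New median = 8
Delta = 8 - 5 = 3

Answer: 3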